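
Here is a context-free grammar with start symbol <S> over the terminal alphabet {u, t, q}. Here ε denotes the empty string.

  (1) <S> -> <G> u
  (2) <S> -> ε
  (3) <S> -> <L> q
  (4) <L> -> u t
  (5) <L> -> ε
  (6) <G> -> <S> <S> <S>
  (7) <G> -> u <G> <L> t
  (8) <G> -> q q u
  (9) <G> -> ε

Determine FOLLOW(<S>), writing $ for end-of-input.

{$, q, t, u}

FIRST(<L>) = {ε, u}
FIRST(<S>) = {ε, q, u}  (via <G> u, <L> q)
FIRST(<G>) = {ε, q, u}  (via <S> <S> <S>)
FOLLOW(<S>) includes $ since <S> is the start symbol.
FOLLOW(<L>): in <S>-><L> q, <L> is followed by q with FIRST {q}; in <G>->u <G> <L> t, <L> is followed by t with FIRST {t}. Thus FOLLOW(<L>) = {q, t}.
FOLLOW(<G>): in <S>-><G> u, <G> is followed by u with FIRST {u}; in <G>->u <G> <L> t, <G> is followed by <L> t with FIRST {t, u}. Thus FOLLOW(<G>) = {t, u}.
FOLLOW(<S>): in <G>-><S> <S> <S> (occurrence 1), <S> is followed by <S> <S> with FIRST {ε, q, u}; in <G>-><S> <S> <S> (occurrence 1), the suffix after <S> is nullable, so FOLLOW(<S>) ⊇ FOLLOW(<G>) = {t, u}; in <G>-><S> <S> <S> (occurrence 2), <S> is followed by <S> with FIRST {ε, q, u}; in <G>-><S> <S> <S> (occurrence 2), the suffix after <S> is nullable, so FOLLOW(<S>) ⊇ FOLLOW(<G>) = {t, u}; in <G>-><S> <S> <S> (occurrence 3), the suffix after <S> is empty, so FOLLOW(<S>) ⊇ FOLLOW(<G>) = {t, u}. Thus FOLLOW(<S>) = {$, q, t, u}.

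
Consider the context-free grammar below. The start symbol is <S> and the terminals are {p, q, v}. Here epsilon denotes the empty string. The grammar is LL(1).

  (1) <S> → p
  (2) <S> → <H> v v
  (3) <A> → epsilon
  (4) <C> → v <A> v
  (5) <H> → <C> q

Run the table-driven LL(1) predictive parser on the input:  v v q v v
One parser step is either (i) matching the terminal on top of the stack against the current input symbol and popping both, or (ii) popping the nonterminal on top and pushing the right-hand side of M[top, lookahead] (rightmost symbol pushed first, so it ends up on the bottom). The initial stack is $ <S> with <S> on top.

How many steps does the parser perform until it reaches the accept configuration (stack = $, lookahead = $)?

step 1: stack=$ <S>  input=v v q v v $  — expand <S> → <H> v v
step 2: stack=$ v v <H>  input=v v q v v $  — expand <H> → <C> q
step 3: stack=$ v v q <C>  input=v v q v v $  — expand <C> → v <A> v
step 4: stack=$ v v q v <A> v  input=v v q v v $  — match v
step 5: stack=$ v v q v <A>  input=v q v v $  — expand <A> → epsilon
step 6: stack=$ v v q v  input=v q v v $  — match v
step 7: stack=$ v v q  input=q v v $  — match q
step 8: stack=$ v v  input=v v $  — match v
step 9: stack=$ v  input=v $  — match v
Accept reached after 9 steps.

9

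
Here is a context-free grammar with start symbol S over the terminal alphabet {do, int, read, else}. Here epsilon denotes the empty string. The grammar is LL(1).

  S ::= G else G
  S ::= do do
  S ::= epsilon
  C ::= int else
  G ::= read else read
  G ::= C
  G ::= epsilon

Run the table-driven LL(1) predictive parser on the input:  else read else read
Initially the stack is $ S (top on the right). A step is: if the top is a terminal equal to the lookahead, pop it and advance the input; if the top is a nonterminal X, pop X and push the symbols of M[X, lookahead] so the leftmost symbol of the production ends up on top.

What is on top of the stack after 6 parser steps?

read

step 1: stack=$ S  input=else read else read $  — expand S ::= G else G
step 2: stack=$ G else G  input=else read else read $  — expand G ::= epsilon
step 3: stack=$ G else  input=else read else read $  — match else
step 4: stack=$ G  input=read else read $  — expand G ::= read else read
step 5: stack=$ read else read  input=read else read $  — match read
step 6: stack=$ read else  input=else read $  — match else
Stack after step 6: $ read (top = read).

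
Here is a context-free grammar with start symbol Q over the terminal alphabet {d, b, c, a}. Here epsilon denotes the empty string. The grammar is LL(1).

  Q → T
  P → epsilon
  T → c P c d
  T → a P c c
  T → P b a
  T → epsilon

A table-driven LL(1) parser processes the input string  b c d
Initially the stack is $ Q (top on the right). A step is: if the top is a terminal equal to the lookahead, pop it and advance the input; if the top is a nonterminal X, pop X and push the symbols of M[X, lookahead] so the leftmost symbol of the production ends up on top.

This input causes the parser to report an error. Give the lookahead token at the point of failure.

step 1: stack=$ Q  input=b c d $  — expand Q → T
step 2: stack=$ T  input=b c d $  — expand T → P b a
step 3: stack=$ a b P  input=b c d $  — expand P → epsilon
step 4: stack=$ a b  input=b c d $  — match b
step 5: stack=$ a  input=c d $  — error: top is terminal a but lookahead is c

c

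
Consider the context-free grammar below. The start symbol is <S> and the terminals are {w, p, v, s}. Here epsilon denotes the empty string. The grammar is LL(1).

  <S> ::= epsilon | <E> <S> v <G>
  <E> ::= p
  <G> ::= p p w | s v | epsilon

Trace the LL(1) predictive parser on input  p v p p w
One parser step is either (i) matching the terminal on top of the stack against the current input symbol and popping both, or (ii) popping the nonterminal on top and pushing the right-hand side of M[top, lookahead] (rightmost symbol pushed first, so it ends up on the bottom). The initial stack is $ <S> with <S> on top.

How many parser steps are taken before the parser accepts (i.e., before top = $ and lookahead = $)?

     Stack            Input        Action
  1  $ <S>            p v p p w $  expand <S> ::= <E> <S> v <G>
  2  $ <G> v <S> <E>  p v p p w $  expand <E> ::= p
  3  $ <G> v <S> p    p v p p w $  match p
  4  $ <G> v <S>      v p p w $    expand <S> ::= epsilon
  5  $ <G> v          v p p w $    match v
  6  $ <G>            p p w $      expand <G> ::= p p w
  7  $ w p p          p p w $      match p
  8  $ w p            p w $        match p
  9  $ w              w $          match w
Accept reached after 9 steps.

9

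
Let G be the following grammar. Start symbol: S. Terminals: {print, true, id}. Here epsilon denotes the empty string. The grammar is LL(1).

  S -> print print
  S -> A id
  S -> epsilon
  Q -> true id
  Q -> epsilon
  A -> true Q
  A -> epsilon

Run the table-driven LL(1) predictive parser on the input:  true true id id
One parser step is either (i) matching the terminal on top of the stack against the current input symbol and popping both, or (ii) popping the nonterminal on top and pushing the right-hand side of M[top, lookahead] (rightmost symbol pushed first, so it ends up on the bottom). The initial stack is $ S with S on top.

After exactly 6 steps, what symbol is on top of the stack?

id

step 1: stack=$ S  input=true true id id $  — expand S -> A id
step 2: stack=$ id A  input=true true id id $  — expand A -> true Q
step 3: stack=$ id Q true  input=true true id id $  — match true
step 4: stack=$ id Q  input=true id id $  — expand Q -> true id
step 5: stack=$ id id true  input=true id id $  — match true
step 6: stack=$ id id  input=id id $  — match id
Stack after step 6: $ id (top = id).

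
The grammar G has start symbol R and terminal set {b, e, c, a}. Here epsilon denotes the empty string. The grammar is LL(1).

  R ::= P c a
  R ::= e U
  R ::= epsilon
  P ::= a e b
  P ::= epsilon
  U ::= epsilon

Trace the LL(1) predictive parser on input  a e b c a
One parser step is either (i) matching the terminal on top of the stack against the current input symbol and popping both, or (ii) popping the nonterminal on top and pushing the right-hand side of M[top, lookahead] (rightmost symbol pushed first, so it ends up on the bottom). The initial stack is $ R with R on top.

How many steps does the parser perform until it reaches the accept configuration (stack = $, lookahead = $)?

7

step 1: stack=$ R  input=a e b c a $  — expand R ::= P c a
step 2: stack=$ a c P  input=a e b c a $  — expand P ::= a e b
step 3: stack=$ a c b e a  input=a e b c a $  — match a
step 4: stack=$ a c b e  input=e b c a $  — match e
step 5: stack=$ a c b  input=b c a $  — match b
step 6: stack=$ a c  input=c a $  — match c
step 7: stack=$ a  input=a $  — match a
Accept reached after 7 steps.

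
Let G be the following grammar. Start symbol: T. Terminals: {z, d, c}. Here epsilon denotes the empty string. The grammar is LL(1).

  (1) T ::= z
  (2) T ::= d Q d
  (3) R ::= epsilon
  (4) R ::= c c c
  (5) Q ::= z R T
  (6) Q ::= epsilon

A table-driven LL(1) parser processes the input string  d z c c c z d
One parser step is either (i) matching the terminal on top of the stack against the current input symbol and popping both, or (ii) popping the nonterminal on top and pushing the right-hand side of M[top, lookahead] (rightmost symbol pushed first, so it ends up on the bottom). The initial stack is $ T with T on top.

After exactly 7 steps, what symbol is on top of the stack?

     Stack        Input            Action
  1  $ T          d z c c c z d $  expand T ::= d Q d
  2  $ d Q d      d z c c c z d $  match d
  3  $ d Q        z c c c z d $    expand Q ::= z R T
  4  $ d T R z    z c c c z d $    match z
  5  $ d T R      c c c z d $      expand R ::= c c c
  6  $ d T c c c  c c c z d $      match c
  7  $ d T c c    c c z d $        match c
Stack after step 7: $ d T c (top = c).

c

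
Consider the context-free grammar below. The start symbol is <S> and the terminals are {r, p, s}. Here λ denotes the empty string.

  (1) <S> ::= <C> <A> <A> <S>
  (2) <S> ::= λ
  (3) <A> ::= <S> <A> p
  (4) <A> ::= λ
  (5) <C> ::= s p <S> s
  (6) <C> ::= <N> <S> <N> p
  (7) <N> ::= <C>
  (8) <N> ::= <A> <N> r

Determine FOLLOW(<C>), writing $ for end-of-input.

FIRST(<S>) = {λ, p, s}  (via <C> <A> <A> <S>)
FIRST(<A>) = {λ, p, s}  (via <S> <A> p)
FIRST(<C>) = {p, s}  (via <N> <S> <N> p)
FIRST(<N>) = {p, s}  (via <C>, <A> <N> r)
FOLLOW(<S>) includes $ since <S> is the start symbol.
FOLLOW(<S>): in <S>::=<C> <A> <A> <S>, the suffix after <S> is empty (adds nothing new); in <A>::=<S> <A> p, <S> is followed by <A> p with FIRST {p, s}; in <C>::=s p <S> s, <S> is followed by s with FIRST {s}; in <C>::=<N> <S> <N> p, <S> is followed by <N> p with FIRST {p, s}. Thus FOLLOW(<S>) = {$, p, s}.
FOLLOW(<A>): in <S>::=<C> <A> <A> <S> (occurrence 1), <A> is followed by <A> <S> with FIRST {λ, p, s}; in <S>::=<C> <A> <A> <S> (occurrence 1), the suffix after <A> is nullable, so FOLLOW(<A>) ⊇ FOLLOW(<S>) = {$, p, s}; in <S>::=<C> <A> <A> <S> (occurrence 2), <A> is followed by <S> with FIRST {λ, p, s}; in <S>::=<C> <A> <A> <S> (occurrence 2), the suffix after <A> is nullable, so FOLLOW(<A>) ⊇ FOLLOW(<S>) = {$, p, s}; in <A>::=<S> <A> p, <A> is followed by p with FIRST {p}; in <N>::=<A> <N> r, <A> is followed by <N> r with FIRST {p, s}. Thus FOLLOW(<A>) = {$, p, s}.
FOLLOW(<N>): in <C>::=<N> <S> <N> p (occurrence 1), <N> is followed by <S> <N> p with FIRST {p, s}; in <C>::=<N> <S> <N> p (occurrence 2), <N> is followed by p with FIRST {p}; in <N>::=<A> <N> r, <N> is followed by r with FIRST {r}. Thus FOLLOW(<N>) = {p, r, s}.
FOLLOW(<C>): in <S>::=<C> <A> <A> <S>, <C> is followed by <A> <A> <S> with FIRST {λ, p, s}; in <S>::=<C> <A> <A> <S>, the suffix after <C> is nullable, so FOLLOW(<C>) ⊇ FOLLOW(<S>) = {$, p, s}; in <N>::=<C>, the suffix after <C> is empty, so FOLLOW(<C>) ⊇ FOLLOW(<N>) = {p, r, s}. Thus FOLLOW(<C>) = {$, p, r, s}.

{$, p, r, s}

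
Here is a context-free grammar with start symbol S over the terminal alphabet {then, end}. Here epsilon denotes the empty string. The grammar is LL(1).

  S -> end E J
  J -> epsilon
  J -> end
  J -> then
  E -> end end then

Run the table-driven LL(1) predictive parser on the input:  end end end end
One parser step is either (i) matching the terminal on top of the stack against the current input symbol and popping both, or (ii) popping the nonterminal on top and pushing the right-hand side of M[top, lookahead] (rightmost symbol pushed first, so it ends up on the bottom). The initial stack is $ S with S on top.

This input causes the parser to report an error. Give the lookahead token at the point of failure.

     Stack             Input              Action
  1  $ S               end end end end $  expand S -> end E J
  2  $ J E end         end end end end $  match end
  3  $ J E             end end end $      expand E -> end end then
  4  $ J then end end  end end end $      match end
  5  $ J then end      end end $          match end
  6  $ J then          end $              error: top is terminal then but lookahead is end

end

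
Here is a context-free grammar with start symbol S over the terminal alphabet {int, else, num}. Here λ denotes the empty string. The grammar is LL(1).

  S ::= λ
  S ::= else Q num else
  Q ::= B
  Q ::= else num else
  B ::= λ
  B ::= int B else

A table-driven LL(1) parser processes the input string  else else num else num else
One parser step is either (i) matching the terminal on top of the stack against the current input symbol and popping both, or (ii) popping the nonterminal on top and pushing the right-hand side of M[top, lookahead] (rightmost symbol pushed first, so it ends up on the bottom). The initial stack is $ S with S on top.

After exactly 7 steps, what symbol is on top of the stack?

step 1: stack=$ S  input=else else num else num else $  — expand S ::= else Q num else
step 2: stack=$ else num Q else  input=else else num else num else $  — match else
step 3: stack=$ else num Q  input=else num else num else $  — expand Q ::= else num else
step 4: stack=$ else num else num else  input=else num else num else $  — match else
step 5: stack=$ else num else num  input=num else num else $  — match num
step 6: stack=$ else num else  input=else num else $  — match else
step 7: stack=$ else num  input=num else $  — match num
Stack after step 7: $ else (top = else).

else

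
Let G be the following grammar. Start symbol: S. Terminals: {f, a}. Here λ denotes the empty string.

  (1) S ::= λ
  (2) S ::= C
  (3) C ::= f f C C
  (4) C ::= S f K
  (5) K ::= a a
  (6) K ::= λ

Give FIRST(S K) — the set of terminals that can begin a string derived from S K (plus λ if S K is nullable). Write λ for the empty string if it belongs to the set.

{λ, a, f}

FIRST(K) = {λ, a}
FIRST(S) = {λ, f}  (via C)
FIRST(C) = {f}  (via S f K)
FIRST(S K): take FIRST of each symbol in turn, carrying on past any symbol whose FIRST contains λ; result {λ, a, f}.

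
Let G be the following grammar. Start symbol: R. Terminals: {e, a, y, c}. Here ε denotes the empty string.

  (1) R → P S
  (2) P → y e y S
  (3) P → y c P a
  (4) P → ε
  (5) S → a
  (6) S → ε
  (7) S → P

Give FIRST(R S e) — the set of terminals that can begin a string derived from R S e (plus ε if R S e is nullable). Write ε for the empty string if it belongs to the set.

{a, e, y}

FIRST(P) = {ε, y}
FIRST(S) = {ε, a, y}  (via P)
FIRST(R) = {ε, a, y}  (via P S)
FIRST(R S e): take FIRST of each symbol in turn, carrying on past any symbol whose FIRST contains ε; result {a, e, y}.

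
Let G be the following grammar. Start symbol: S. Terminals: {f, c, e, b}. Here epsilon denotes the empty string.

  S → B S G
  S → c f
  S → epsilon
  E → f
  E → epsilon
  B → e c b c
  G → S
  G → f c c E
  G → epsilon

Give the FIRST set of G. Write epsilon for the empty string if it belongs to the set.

{epsilon, c, e, f}

FIRST(E): from E→f we get {f}; from E→epsilon we get {epsilon}. So FIRST(E) = {epsilon, f}.
FIRST(B): from B→e c b c we get {e}. So FIRST(B) = {e}.
FIRST(S): from S→B S G we get {e}; from S→c f we get {c}; from S→epsilon we get {epsilon}. So FIRST(S) = {epsilon, c, e}.
FIRST(G): from G→S we get {epsilon, c, e}; from G→f c c E we get {f}; from G→epsilon we get {epsilon}. So FIRST(G) = {epsilon, c, e, f}.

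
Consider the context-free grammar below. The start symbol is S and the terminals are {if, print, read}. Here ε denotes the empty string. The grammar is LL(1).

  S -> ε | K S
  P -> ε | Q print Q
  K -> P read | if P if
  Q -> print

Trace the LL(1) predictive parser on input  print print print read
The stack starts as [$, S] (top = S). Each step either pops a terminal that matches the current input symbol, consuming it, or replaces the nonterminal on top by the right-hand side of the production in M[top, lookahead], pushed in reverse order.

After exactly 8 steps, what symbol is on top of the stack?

step 1: stack=$ S  input=print print print read $  — expand S -> K S
step 2: stack=$ S K  input=print print print read $  — expand K -> P read
step 3: stack=$ S read P  input=print print print read $  — expand P -> Q print Q
step 4: stack=$ S read Q print Q  input=print print print read $  — expand Q -> print
step 5: stack=$ S read Q print print  input=print print print read $  — match print
step 6: stack=$ S read Q print  input=print print read $  — match print
step 7: stack=$ S read Q  input=print read $  — expand Q -> print
step 8: stack=$ S read print  input=print read $  — match print
Stack after step 8: $ S read (top = read).

read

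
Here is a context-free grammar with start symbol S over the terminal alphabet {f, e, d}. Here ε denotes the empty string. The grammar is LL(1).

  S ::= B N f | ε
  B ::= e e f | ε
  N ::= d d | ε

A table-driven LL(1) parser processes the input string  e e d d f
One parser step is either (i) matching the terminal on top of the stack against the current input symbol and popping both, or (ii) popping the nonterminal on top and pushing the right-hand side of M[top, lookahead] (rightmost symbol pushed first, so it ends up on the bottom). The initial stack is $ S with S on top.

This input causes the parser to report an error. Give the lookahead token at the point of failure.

d

     Stack        Input        Action
  1  $ S          e e d d f $  expand S ::= B N f
  2  $ f N B      e e d d f $  expand B ::= e e f
  3  $ f N f e e  e e d d f $  match e
  4  $ f N f e    e d d f $    match e
  5  $ f N f      d d f $      error: top is terminal f but lookahead is d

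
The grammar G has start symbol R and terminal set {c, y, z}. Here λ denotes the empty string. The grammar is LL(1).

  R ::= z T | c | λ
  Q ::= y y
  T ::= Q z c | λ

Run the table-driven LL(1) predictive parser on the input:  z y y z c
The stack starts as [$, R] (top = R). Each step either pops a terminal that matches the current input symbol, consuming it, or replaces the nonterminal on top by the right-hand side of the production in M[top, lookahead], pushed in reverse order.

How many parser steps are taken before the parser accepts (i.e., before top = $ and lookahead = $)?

     Stack      Input        Action
  1  $ R        z y y z c $  expand R ::= z T
  2  $ T z      z y y z c $  match z
  3  $ T        y y z c $    expand T ::= Q z c
  4  $ c z Q    y y z c $    expand Q ::= y y
  5  $ c z y y  y y z c $    match y
  6  $ c z y    y z c $      match y
  7  $ c z      z c $        match z
  8  $ c        c $          match c
Accept reached after 8 steps.

8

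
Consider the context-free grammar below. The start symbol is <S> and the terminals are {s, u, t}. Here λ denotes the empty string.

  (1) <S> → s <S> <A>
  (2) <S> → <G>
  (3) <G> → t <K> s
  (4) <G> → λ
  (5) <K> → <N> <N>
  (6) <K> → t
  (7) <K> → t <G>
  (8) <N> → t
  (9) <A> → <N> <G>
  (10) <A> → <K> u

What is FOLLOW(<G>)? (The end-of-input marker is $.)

FIRST(<G>) = {λ, t}
FIRST(<N>) = {t}
FIRST(<S>) = {λ, s, t}  (via <G>)
FIRST(<K>) = {t}  (via <N> <N>)
FIRST(<A>) = {t}  (via <N> <G>, <K> u)
FOLLOW(<S>) includes $ since <S> is the start symbol.
FOLLOW(<S>): in <S>→s <S> <A>, <S> is followed by <A> with FIRST {t}. Thus FOLLOW(<S>) = {$, t}.
FOLLOW(<K>): in <G>→t <K> s, <K> is followed by s with FIRST {s}; in <A>→<K> u, <K> is followed by u with FIRST {u}. Thus FOLLOW(<K>) = {s, u}.
FOLLOW(<A>): in <S>→s <S> <A>, the suffix after <A> is empty, so FOLLOW(<A>) ⊇ FOLLOW(<S>) = {$, t}. Thus FOLLOW(<A>) = {$, t}.
FOLLOW(<G>): in <S>→<G>, the suffix after <G> is empty, so FOLLOW(<G>) ⊇ FOLLOW(<S>) = {$, t}; in <K>→t <G>, the suffix after <G> is empty, so FOLLOW(<G>) ⊇ FOLLOW(<K>) = {s, u}; in <A>→<N> <G>, the suffix after <G> is empty, so FOLLOW(<G>) ⊇ FOLLOW(<A>) = {$, t}. Thus FOLLOW(<G>) = {$, s, t, u}.
FOLLOW(<N>): in <K>→<N> <N> (occurrence 1), <N> is followed by <N> with FIRST {t}; in <K>→<N> <N> (occurrence 2), the suffix after <N> is empty, so FOLLOW(<N>) ⊇ FOLLOW(<K>) = {s, u}; in <A>→<N> <G>, <N> is followed by <G> with FIRST {λ, t}; in <A>→<N> <G>, the suffix after <N> is nullable, so FOLLOW(<N>) ⊇ FOLLOW(<A>) = {$, t}. Thus FOLLOW(<N>) = {$, s, t, u}.

{$, s, t, u}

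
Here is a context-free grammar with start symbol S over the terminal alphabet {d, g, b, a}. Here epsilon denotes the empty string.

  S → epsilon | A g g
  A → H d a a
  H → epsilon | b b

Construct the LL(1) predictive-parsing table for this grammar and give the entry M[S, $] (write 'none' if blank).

FIRST(H) = {epsilon, b}
FIRST(A) = {b, d}  (via H d a a)
FIRST(S) = {epsilon, b, d}  (via A g g)
FOLLOW(S) includes $ since S is the start symbol.
FOLLOW(S): S appears on no right-hand side. Thus FOLLOW(S) = {$}.
For S → epsilon: FIRST(epsilon) = {epsilon}, so it goes in M[S, t] for t ∈ {}; since epsilon ∈ FIRST, also for every t ∈ FOLLOW(S) = {$}.
For S → A g g: FIRST(A g g) = {b, d}, so it goes in M[S, t] for t ∈ {b, d}.

S → epsilon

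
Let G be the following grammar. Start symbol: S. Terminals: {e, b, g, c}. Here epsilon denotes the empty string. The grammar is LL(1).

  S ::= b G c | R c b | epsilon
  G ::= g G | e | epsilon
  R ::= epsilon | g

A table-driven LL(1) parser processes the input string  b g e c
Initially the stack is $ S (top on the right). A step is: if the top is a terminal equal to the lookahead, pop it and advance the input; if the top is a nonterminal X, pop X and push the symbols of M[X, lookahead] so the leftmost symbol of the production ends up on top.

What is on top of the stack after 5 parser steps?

     Stack    Input      Action
  1  $ S      b g e c $  expand S ::= b G c
  2  $ c G b  b g e c $  match b
  3  $ c G    g e c $    expand G ::= g G
  4  $ c G g  g e c $    match g
  5  $ c G    e c $      expand G ::= e
Stack after step 5: $ c e (top = e).

e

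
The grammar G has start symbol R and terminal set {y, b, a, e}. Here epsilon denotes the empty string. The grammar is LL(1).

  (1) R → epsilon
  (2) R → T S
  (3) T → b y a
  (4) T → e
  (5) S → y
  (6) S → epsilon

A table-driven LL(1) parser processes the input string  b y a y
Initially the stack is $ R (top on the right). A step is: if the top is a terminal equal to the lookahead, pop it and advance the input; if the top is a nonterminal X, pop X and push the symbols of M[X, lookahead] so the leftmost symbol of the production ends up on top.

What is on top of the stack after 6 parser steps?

     Stack      Input      Action
  1  $ R        b y a y $  expand R → T S
  2  $ S T      b y a y $  expand T → b y a
  3  $ S a y b  b y a y $  match b
  4  $ S a y    y a y $    match y
  5  $ S a      a y $      match a
  6  $ S        y $        expand S → y
Stack after step 6: $ y (top = y).

y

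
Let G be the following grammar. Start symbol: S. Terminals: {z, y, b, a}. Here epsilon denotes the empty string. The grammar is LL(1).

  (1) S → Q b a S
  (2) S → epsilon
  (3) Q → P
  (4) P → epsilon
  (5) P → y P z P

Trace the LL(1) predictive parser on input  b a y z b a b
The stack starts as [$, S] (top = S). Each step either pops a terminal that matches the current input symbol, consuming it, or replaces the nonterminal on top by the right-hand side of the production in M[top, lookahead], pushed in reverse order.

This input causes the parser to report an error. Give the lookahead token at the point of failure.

$

step 1: stack=$ S  input=b a y z b a b $  — expand S → Q b a S
step 2: stack=$ S a b Q  input=b a y z b a b $  — expand Q → P
step 3: stack=$ S a b P  input=b a y z b a b $  — expand P → epsilon
step 4: stack=$ S a b  input=b a y z b a b $  — match b
step 5: stack=$ S a  input=a y z b a b $  — match a
step 6: stack=$ S  input=y z b a b $  — expand S → Q b a S
step 7: stack=$ S a b Q  input=y z b a b $  — expand Q → P
step 8: stack=$ S a b P  input=y z b a b $  — expand P → y P z P
step 9: stack=$ S a b P z P y  input=y z b a b $  — match y
step 10: stack=$ S a b P z P  input=z b a b $  — expand P → epsilon
step 11: stack=$ S a b P z  input=z b a b $  — match z
step 12: stack=$ S a b P  input=b a b $  — expand P → epsilon
step 13: stack=$ S a b  input=b a b $  — match b
step 14: stack=$ S a  input=a b $  — match a
step 15: stack=$ S  input=b $  — expand S → Q b a S
step 16: stack=$ S a b Q  input=b $  — expand Q → P
step 17: stack=$ S a b P  input=b $  — expand P → epsilon
step 18: stack=$ S a b  input=b $  — match b
step 19: stack=$ S a  input=$  — error: top is terminal a but lookahead is $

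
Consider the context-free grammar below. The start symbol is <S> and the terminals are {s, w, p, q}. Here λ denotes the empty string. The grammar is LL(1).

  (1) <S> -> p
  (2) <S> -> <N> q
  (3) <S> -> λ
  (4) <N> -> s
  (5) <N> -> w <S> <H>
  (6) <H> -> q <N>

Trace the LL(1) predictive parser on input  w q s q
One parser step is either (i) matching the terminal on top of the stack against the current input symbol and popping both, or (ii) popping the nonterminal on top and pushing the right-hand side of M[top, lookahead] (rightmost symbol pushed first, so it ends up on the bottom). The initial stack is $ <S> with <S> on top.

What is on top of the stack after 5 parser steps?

step 1: stack=$ <S>  input=w q s q $  — expand <S> -> <N> q
step 2: stack=$ q <N>  input=w q s q $  — expand <N> -> w <S> <H>
step 3: stack=$ q <H> <S> w  input=w q s q $  — match w
step 4: stack=$ q <H> <S>  input=q s q $  — expand <S> -> λ
step 5: stack=$ q <H>  input=q s q $  — expand <H> -> q <N>
Stack after step 5: $ q <N> q (top = q).

q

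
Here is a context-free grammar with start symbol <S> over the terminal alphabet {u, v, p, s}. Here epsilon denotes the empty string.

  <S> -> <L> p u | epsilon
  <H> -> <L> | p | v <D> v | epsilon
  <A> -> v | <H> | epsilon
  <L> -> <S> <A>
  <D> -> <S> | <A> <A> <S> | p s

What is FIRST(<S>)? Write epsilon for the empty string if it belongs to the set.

{epsilon, p, v}

FIRST(<S>): from <S>-><L> p u we get {p, v}; from <S>->epsilon we get {epsilon}. So FIRST(<S>) = {epsilon, p, v}.
FIRST(<H>): from <H>-><L> we get {epsilon, p, v}; from <H>->p we get {p}; from <H>->v <D> v we get {v}; from <H>->epsilon we get {epsilon}. So FIRST(<H>) = {epsilon, p, v}.
FIRST(<A>): from <A>->v we get {v}; from <A>-><H> we get {epsilon, p, v}; from <A>->epsilon we get {epsilon}. So FIRST(<A>) = {epsilon, p, v}.
FIRST(<L>): from <L>-><S> <A> we get {epsilon, p, v}. So FIRST(<L>) = {epsilon, p, v}.
FIRST(<D>): from <D>-><S> we get {epsilon, p, v}; from <D>-><A> <A> <S> we get {epsilon, p, v}; from <D>->p s we get {p}. So FIRST(<D>) = {epsilon, p, v}.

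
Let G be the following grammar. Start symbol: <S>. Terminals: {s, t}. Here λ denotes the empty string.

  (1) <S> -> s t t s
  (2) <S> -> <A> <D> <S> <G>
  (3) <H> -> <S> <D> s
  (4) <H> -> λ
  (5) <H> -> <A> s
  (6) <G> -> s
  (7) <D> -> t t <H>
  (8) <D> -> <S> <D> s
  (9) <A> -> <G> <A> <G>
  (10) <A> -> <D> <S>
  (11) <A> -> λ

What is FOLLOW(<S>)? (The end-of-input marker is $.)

FIRST(<G>): from <G>->s we get {s}. So FIRST(<G>) = {s}.
FIRST(<S>): from <S>->s t t s we get {s}; from <S>-><A> <D> <S> <G> we get {s, t}. So FIRST(<S>) = {s, t}.
FIRST(<D>): from <D>->t t <H> we get {t}; from <D>-><S> <D> s we get {s, t}. So FIRST(<D>) = {s, t}.
FIRST(<A>): from <A>-><G> <A> <G> we get {s}; from <A>-><D> <S> we get {s, t}; from <A>->λ we get {λ}. So FIRST(<A>) = {λ, s, t}.
FIRST(<H>): from <H>-><S> <D> s we get {s, t}; from <H>->λ we get {λ}; from <H>-><A> s we get {s, t}. So FIRST(<H>) = {λ, s, t}.
FOLLOW(<S>) includes $ since <S> is the start symbol.
FOLLOW(<D>): in <S>-><A> <D> <S> <G>, <D> is followed by <S> <G> with FIRST {s, t}; in <H>-><S> <D> s, <D> is followed by s with FIRST {s}; in <D>-><S> <D> s, <D> is followed by s with FIRST {s}; in <A>-><D> <S>, <D> is followed by <S> with FIRST {s, t}. Thus FOLLOW(<D>) = {s, t}.
FOLLOW(<H>): in <D>->t t <H>, the suffix after <H> is empty, so FOLLOW(<H>) ⊇ FOLLOW(<D>) = {s, t}. Thus FOLLOW(<H>) = {s, t}.
FOLLOW(<A>): in <S>-><A> <D> <S> <G>, <A> is followed by <D> <S> <G> with FIRST {s, t}; in <H>-><A> s, <A> is followed by s with FIRST {s}; in <A>-><G> <A> <G>, <A> is followed by <G> with FIRST {s}. Thus FOLLOW(<A>) = {s, t}.
FOLLOW(<S>): in <S>-><A> <D> <S> <G>, <S> is followed by <G> with FIRST {s}; in <H>-><S> <D> s, <S> is followed by <D> s with FIRST {s, t}; in <D>-><S> <D> s, <S> is followed by <D> s with FIRST {s, t}; in <A>-><D> <S>, the suffix after <S> is empty, so FOLLOW(<S>) ⊇ FOLLOW(<A>) = {s, t}. Thus FOLLOW(<S>) = {$, s, t}.
FOLLOW(<G>): in <S>-><A> <D> <S> <G>, the suffix after <G> is empty, so FOLLOW(<G>) ⊇ FOLLOW(<S>) = {$, s, t}; in <A>-><G> <A> <G> (occurrence 1), <G> is followed by <A> <G> with FIRST {s, t}; in <A>-><G> <A> <G> (occurrence 2), the suffix after <G> is empty, so FOLLOW(<G>) ⊇ FOLLOW(<A>) = {s, t}. Thus FOLLOW(<G>) = {$, s, t}.

{$, s, t}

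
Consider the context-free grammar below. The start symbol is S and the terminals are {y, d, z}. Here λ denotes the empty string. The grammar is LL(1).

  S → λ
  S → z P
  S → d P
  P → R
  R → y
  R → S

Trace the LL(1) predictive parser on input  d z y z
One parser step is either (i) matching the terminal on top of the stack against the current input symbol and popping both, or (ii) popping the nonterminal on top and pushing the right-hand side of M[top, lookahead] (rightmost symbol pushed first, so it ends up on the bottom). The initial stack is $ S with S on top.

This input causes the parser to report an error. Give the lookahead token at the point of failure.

step 1: stack=$ S  input=d z y z $  — expand S → d P
step 2: stack=$ P d  input=d z y z $  — match d
step 3: stack=$ P  input=z y z $  — expand P → R
step 4: stack=$ R  input=z y z $  — expand R → S
step 5: stack=$ S  input=z y z $  — expand S → z P
step 6: stack=$ P z  input=z y z $  — match z
step 7: stack=$ P  input=y z $  — expand P → R
step 8: stack=$ R  input=y z $  — expand R → y
step 9: stack=$ y  input=y z $  — match y
step 10: stack=$  input=z $  — error: stack empty but input remains

z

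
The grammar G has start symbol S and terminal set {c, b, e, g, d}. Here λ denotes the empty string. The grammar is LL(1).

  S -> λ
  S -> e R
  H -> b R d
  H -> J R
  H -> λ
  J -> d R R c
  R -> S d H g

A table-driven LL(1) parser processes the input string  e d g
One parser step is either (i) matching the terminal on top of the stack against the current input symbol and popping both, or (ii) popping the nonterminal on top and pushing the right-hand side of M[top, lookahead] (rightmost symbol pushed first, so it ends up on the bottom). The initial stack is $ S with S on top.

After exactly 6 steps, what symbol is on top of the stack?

step 1: stack=$ S  input=e d g $  — expand S -> e R
step 2: stack=$ R e  input=e d g $  — match e
step 3: stack=$ R  input=d g $  — expand R -> S d H g
step 4: stack=$ g H d S  input=d g $  — expand S -> λ
step 5: stack=$ g H d  input=d g $  — match d
step 6: stack=$ g H  input=g $  — expand H -> λ
Stack after step 6: $ g (top = g).

g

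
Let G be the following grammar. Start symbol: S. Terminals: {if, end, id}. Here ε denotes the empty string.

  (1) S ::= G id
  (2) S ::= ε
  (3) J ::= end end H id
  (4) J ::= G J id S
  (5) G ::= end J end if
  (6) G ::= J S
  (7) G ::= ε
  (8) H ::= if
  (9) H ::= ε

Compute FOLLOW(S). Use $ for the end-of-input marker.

FIRST(H): from H::=if we get {if}; from H::=ε we get {ε}. So FIRST(H) = {ε, if}.
FIRST(S): from S::=G id we get {end, id}; from S::=ε we get {ε}. So FIRST(S) = {ε, end, id}.
FIRST(J): from J::=end end H id we get {end}; from J::=G J id S we get {end}. So FIRST(J) = {end}.
FIRST(G): from G::=end J end if we get {end}; from G::=J S we get {end}; from G::=ε we get {ε}. So FIRST(G) = {ε, end}.
FOLLOW(S) includes $ since S is the start symbol.
FOLLOW(G): in S::=G id, G is followed by id with FIRST {id}; in J::=G J id S, G is followed by J id S with FIRST {end}. Thus FOLLOW(G) = {end, id}.
FOLLOW(J): in J::=G J id S, J is followed by id S with FIRST {id}; in G::=end J end if, J is followed by end if with FIRST {end}; in G::=J S, J is followed by S with FIRST {ε, end, id}; in G::=J S, the suffix after J is nullable, so FOLLOW(J) ⊇ FOLLOW(G) = {end, id}. Thus FOLLOW(J) = {end, id}.
FOLLOW(S): in J::=G J id S, the suffix after S is empty, so FOLLOW(S) ⊇ FOLLOW(J) = {end, id}; in G::=J S, the suffix after S is empty, so FOLLOW(S) ⊇ FOLLOW(G) = {end, id}. Thus FOLLOW(S) = {$, end, id}.
FOLLOW(H): in J::=end end H id, H is followed by id with FIRST {id}. Thus FOLLOW(H) = {id}.

{$, end, id}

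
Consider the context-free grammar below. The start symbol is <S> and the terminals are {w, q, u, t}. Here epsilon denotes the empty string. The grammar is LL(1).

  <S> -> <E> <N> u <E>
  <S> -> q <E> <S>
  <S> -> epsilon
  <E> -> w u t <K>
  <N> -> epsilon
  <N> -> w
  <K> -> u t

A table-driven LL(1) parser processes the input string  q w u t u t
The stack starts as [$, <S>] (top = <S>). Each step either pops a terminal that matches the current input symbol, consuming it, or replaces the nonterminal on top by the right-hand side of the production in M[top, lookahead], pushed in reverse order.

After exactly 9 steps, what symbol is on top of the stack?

<S>

     Stack            Input          Action
  1  $ <S>            q w u t u t $  expand <S> -> q <E> <S>
  2  $ <S> <E> q      q w u t u t $  match q
  3  $ <S> <E>        w u t u t $    expand <E> -> w u t <K>
  4  $ <S> <K> t u w  w u t u t $    match w
  5  $ <S> <K> t u    u t u t $      match u
  6  $ <S> <K> t      t u t $        match t
  7  $ <S> <K>        u t $          expand <K> -> u t
  8  $ <S> t u        u t $          match u
  9  $ <S> t          t $            match t
Stack after step 9: $ <S> (top = <S>).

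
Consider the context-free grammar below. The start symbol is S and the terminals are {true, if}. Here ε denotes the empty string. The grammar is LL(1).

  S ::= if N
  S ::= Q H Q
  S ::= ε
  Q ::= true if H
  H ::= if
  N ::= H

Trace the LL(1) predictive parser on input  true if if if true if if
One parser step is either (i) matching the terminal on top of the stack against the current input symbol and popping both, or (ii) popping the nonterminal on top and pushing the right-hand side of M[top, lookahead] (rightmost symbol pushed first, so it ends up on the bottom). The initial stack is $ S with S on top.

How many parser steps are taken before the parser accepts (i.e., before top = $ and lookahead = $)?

      Stack            Input                       Action
   1  $ S              true if if if true if if $  expand S ::= Q H Q
   2  $ Q H Q          true if if if true if if $  expand Q ::= true if H
   3  $ Q H H if true  true if if if true if if $  match true
   4  $ Q H H if       if if if true if if $       match if
   5  $ Q H H          if if true if if $          expand H ::= if
   6  $ Q H if         if if true if if $          match if
   7  $ Q H            if true if if $             expand H ::= if
   8  $ Q if           if true if if $             match if
   9  $ Q              true if if $                expand Q ::= true if H
  10  $ H if true      true if if $                match true
  11  $ H if           if if $                     match if
  12  $ H              if $                        expand H ::= if
  13  $ if             if $                        match if
Accept reached after 13 steps.

13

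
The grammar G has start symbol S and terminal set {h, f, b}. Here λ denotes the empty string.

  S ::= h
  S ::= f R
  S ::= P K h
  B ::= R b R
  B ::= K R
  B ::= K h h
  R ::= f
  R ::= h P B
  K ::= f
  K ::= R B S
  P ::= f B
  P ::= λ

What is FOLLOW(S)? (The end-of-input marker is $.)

{$, f, h}

FIRST(R): from R::=f we get {f}; from R::=h P B we get {h}. So FIRST(R) = {f, h}.
FIRST(P): from P::=f B we get {f}; from P::=λ we get {λ}. So FIRST(P) = {λ, f}.
FIRST(K): from K::=f we get {f}; from K::=R B S we get {f, h}. So FIRST(K) = {f, h}.
FIRST(S): from S::=h we get {h}; from S::=f R we get {f}; from S::=P K h we get {f, h}. So FIRST(S) = {f, h}.
FIRST(B): from B::=R b R we get {f, h}; from B::=K R we get {f, h}; from B::=K h h we get {f, h}. So FIRST(B) = {f, h}.
FOLLOW(S) includes $ since S is the start symbol.
FOLLOW(K): in S::=P K h, K is followed by h with FIRST {h}; in B::=K R, K is followed by R with FIRST {f, h}; in B::=K h h, K is followed by h h with FIRST {h}. Thus FOLLOW(K) = {f, h}.
FOLLOW(S): in K::=R B S, the suffix after S is empty, so FOLLOW(S) ⊇ FOLLOW(K) = {f, h}. Thus FOLLOW(S) = {$, f, h}.
FOLLOW(P): in S::=P K h, P is followed by K h with FIRST {f, h}; in R::=h P B, P is followed by B with FIRST {f, h}. Thus FOLLOW(P) = {f, h}.
FOLLOW(B): in R::=h P B, the suffix after B is empty, so FOLLOW(B) ⊇ FOLLOW(R) = {$, b, f, h}; in K::=R B S, B is followed by S with FIRST {f, h}; in P::=f B, the suffix after B is empty, so FOLLOW(B) ⊇ FOLLOW(P) = {f, h}. Thus FOLLOW(B) = {$, b, f, h}.
FOLLOW(R): in S::=f R, the suffix after R is empty, so FOLLOW(R) ⊇ FOLLOW(S) = {$, f, h}; in B::=R b R (occurrence 1), R is followed by b R with FIRST {b}; in B::=R b R (occurrence 2), the suffix after R is empty, so FOLLOW(R) ⊇ FOLLOW(B) = {$, b, f, h}; in B::=K R, the suffix after R is empty, so FOLLOW(R) ⊇ FOLLOW(B) = {$, b, f, h}; in K::=R B S, R is followed by B S with FIRST {f, h}. Thus FOLLOW(R) = {$, b, f, h}.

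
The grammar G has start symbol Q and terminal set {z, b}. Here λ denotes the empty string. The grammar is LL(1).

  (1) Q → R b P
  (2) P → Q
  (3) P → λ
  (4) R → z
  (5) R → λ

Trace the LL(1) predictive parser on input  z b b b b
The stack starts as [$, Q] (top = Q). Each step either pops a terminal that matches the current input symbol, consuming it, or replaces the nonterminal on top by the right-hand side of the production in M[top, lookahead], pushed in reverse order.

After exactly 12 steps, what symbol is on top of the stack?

P

      Stack    Input        Action
   1  $ Q      z b b b b $  expand Q → R b P
   2  $ P b R  z b b b b $  expand R → z
   3  $ P b z  z b b b b $  match z
   4  $ P b    b b b b $    match b
   5  $ P      b b b $      expand P → Q
   6  $ Q      b b b $      expand Q → R b P
   7  $ P b R  b b b $      expand R → λ
   8  $ P b    b b b $      match b
   9  $ P      b b $        expand P → Q
  10  $ Q      b b $        expand Q → R b P
  11  $ P b R  b b $        expand R → λ
  12  $ P b    b b $        match b
Stack after step 12: $ P (top = P).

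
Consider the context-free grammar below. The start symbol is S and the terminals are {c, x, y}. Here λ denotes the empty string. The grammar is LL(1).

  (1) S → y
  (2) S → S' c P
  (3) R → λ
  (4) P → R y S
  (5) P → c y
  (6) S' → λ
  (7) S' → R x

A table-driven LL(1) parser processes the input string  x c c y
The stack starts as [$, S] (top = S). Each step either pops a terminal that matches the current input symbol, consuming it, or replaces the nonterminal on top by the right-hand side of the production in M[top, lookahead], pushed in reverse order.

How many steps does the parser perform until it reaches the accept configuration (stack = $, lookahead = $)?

step 1: stack=$ S  input=x c c y $  — expand S → S' c P
step 2: stack=$ P c S'  input=x c c y $  — expand S' → R x
step 3: stack=$ P c x R  input=x c c y $  — expand R → λ
step 4: stack=$ P c x  input=x c c y $  — match x
step 5: stack=$ P c  input=c c y $  — match c
step 6: stack=$ P  input=c y $  — expand P → c y
step 7: stack=$ y c  input=c y $  — match c
step 8: stack=$ y  input=y $  — match y
Accept reached after 8 steps.

8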